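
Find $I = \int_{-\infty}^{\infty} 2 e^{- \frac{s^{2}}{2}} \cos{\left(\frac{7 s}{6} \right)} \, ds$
$\frac{2 \sqrt{2} \sqrt{\pi}}{e^{\frac{49}{72}}}$

Define $I(b) = \int_{-\infty}^{\infty} 2 e^{- \frac{s^{2}}{2}} \cos{\left(b s \right)} \, ds$.

Differentiating under the integral sign,
$$I'(b) = \int_{-\infty}^{\infty} - 2 s e^{- \frac{s^{2}}{2}} \sin{\left(b s \right)} \, ds.$$

Integrate $\int_{-\infty}^{\infty} s \sin(b s)\, e^{- \frac{s^{2}}{2}}\, ds$ by parts with $u = \sin(b s)$ and $dv = s\, e^{- \frac{s^{2}}{2}}\, ds$, giving $v = - e^{- \frac{s^{2}}{2}}$. The boundary term vanishes and
$$\int_{-\infty}^{\infty} s \sin(b s)\, e^{- \frac{s^{2}}{2}}\, ds = b \int_{-\infty}^{\infty} \cos(b s)\, e^{- \frac{s^{2}}{2}}\, ds,$$
so $I'(b) = - b\, I(b)$.

This is a separable first-order ODE; solving with the initial condition $I(0) = \int_{-\infty}^{\infty} 2 e^{- \frac{s^{2}}{2}}\,ds = 2 \sqrt{2} \sqrt{\pi}$ gives
$$I(b) = 2 \sqrt{2} \sqrt{\pi} e^{- \frac{b^{2}}{2}}.$$

Setting $b = \frac{7}{6}$:
$$I = \frac{2 \sqrt{2} \sqrt{\pi}}{e^{\frac{49}{72}}}.$$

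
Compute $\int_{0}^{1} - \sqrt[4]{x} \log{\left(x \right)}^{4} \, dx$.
$- \frac{24576}{3125}$

Begin with the known integral
$$J(a) = \int_{0}^{1} - x^{a} \, dx = - \frac{1}{a + 1}.$$

Differentiating under the integral sign brings down a factor of $\ln x$:
$$\frac{dJ}{da} = \int_{0}^{1} - x^{a} \log{\left(x \right)} \, dx = \frac{1}{\left(a + 1\right)^{2}}.$$

Repeating $4$ times in total — each differentiation brings down another $\ln x$ — gives
$$\frac{d^{4}J}{da^{4}} = \int_{0}^{1} - x^{a} \log{\left(x \right)}^{4} \, dx = - \frac{24}{\left(a + 1\right)^{5}},$$
and the integrand here is exactly the target integrand, so $I = - \frac{24}{\left(a + 1\right)^{5}}$.

Setting $a = \frac{1}{4}$:
$$I = - \frac{24576}{3125}.$$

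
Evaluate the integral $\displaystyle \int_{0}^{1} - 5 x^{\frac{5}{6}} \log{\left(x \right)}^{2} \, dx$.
$- \frac{2160}{1331}$

Consider the simpler parametrised integral
$$J(a) = \int_{0}^{1} - 5 x^{a} \, dx = - \frac{5}{a + 1}.$$

Differentiating under the integral sign brings down a factor of $\ln x$:
$$\frac{dJ}{da} = \int_{0}^{1} - 5 x^{a} \log{\left(x \right)} \, dx = \frac{5}{\left(a + 1\right)^{2}}.$$

Repeating twice in total — each differentiation brings down another $\ln x$ — gives
$$\frac{d^{2}J}{da^{2}} = \int_{0}^{1} - 5 x^{a} \log{\left(x \right)}^{2} \, dx = - \frac{10}{\left(a + 1\right)^{3}},$$
and the integrand here is exactly the target integrand, so $I = - \frac{10}{\left(a + 1\right)^{3}}$.

Setting $a = \frac{5}{6}$:
$$I = - \frac{2160}{1331}.$$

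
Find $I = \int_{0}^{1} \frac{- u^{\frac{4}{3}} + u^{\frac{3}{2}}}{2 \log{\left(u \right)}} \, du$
$\log{\left(\frac{\sqrt{210}}{14} \right)}$

Replace the exponent $\frac{4}{3}$ by a parameter $a$: let $I(a) = \int_{0}^{1} \frac{u^{\frac{3}{2}} - u^{a}}{2 \log{\left(u \right)}} \, du$.

Since $\dfrac{\partial}{\partial a}\,u^{a} = u^{a} \ln u$, the $\ln u$ in the denominator cancels and
$$\frac{dI}{da} = \int_{0}^{1} - \frac{1}{2} u^{a} \, du = - \frac{1}{2} \left[\frac{u^{a+1}}{a+1}\right]_0^1 = - \frac{1}{2 a + 2}.$$

Integrating with respect to $a$ gives $I(a) = - \frac{\log{\left(a + 1 \right)}}{2} - \frac{\log{\left(2 \right)}}{2} + \frac{\log{\left(5 \right)}}{2} + C$.

At $a = \frac{3}{2}$ the integrand is identically $0$, so $I(\frac{3}{2}) = 0$. The closed form gives $0$, hence $C = 0$.

Setting $a = \frac{4}{3}$:
$$I = \log{\left(\frac{\sqrt{210}}{14} \right)}.$$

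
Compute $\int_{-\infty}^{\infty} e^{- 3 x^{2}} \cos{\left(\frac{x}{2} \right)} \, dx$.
$\frac{\sqrt{3} \sqrt{\pi}}{3 e^{\frac{1}{48}}}$

Treat the cosine frequency as a parameter and define $I(b) = \int_{-\infty}^{\infty} e^{- 3 x^{2}} \cos{\left(b x \right)} \, dx$.

Differentiating under the integral sign,
$$I'(b) = \int_{-\infty}^{\infty} - x e^{- 3 x^{2}} \sin{\left(b x \right)} \, dx.$$

Integrate $\int_{-\infty}^{\infty} x \sin(b x)\, e^{- 3 x^{2}}\, dx$ by parts with $u = \sin(b x)$ and $dv = x\, e^{- 3 x^{2}}\, dx$, giving $v = - \frac{e^{- 3 x^{2}}}{6}$. The boundary term vanishes and
$$\int_{-\infty}^{\infty} x \sin(b x)\, e^{- 3 x^{2}}\, dx = \frac{b}{6} \int_{-\infty}^{\infty} \cos(b x)\, e^{- 3 x^{2}}\, dx,$$
so $I'(b) = - \frac{b}{6}\, I(b)$.

This is a separable first-order ODE; solving with the initial condition $I(0) = \int_{-\infty}^{\infty} e^{- 3 x^{2}}\,dx = \frac{\sqrt{3} \sqrt{\pi}}{3}$ gives
$$I(b) = \frac{\sqrt{3} \sqrt{\pi} e^{- \frac{b^{2}}{12}}}{3}.$$

Setting $b = \frac{1}{2}$:
$$I = \frac{\sqrt{3} \sqrt{\pi}}{3 e^{\frac{1}{48}}}.$$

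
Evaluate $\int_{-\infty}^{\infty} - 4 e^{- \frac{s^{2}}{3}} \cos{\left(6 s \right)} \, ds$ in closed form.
$- \frac{4 \sqrt{3} \sqrt{\pi}}{e^{27}}$

Treat the cosine frequency as a parameter and define $I(b) = \int_{-\infty}^{\infty} - 4 e^{- \frac{s^{2}}{3}} \cos{\left(b s \right)} \, ds$.

Differentiating under the integral sign,
$$I'(b) = \int_{-\infty}^{\infty} 4 s e^{- \frac{s^{2}}{3}} \sin{\left(b s \right)} \, ds.$$

Integrate $\int_{-\infty}^{\infty} s \sin(b s)\, e^{- \frac{s^{2}}{3}}\, ds$ by parts with $u = \sin(b s)$ and $dv = s\, e^{- \frac{s^{2}}{3}}\, ds$, giving $v = - \frac{3 e^{- \frac{s^{2}}{3}}}{2}$. The boundary term vanishes and
$$\int_{-\infty}^{\infty} s \sin(b s)\, e^{- \frac{s^{2}}{3}}\, ds = \frac{3 b}{2} \int_{-\infty}^{\infty} \cos(b s)\, e^{- \frac{s^{2}}{3}}\, ds,$$
so $I'(b) = - \frac{3 b}{2}\, I(b)$.

This is a separable first-order ODE; solving with the initial condition $I(0) = \int_{-\infty}^{\infty} - 4 e^{- \frac{s^{2}}{3}}\,ds = - 4 \sqrt{3} \sqrt{\pi}$ gives
$$I(b) = - 4 \sqrt{3} \sqrt{\pi} e^{- \frac{3 b^{2}}{4}}.$$

Setting $b = 6$:
$$I = - \frac{4 \sqrt{3} \sqrt{\pi}}{e^{27}}.$$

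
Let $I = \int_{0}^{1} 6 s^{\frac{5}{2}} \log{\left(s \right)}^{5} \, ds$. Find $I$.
$- \frac{46080}{117649}$

Consider the simpler parametrised integral
$$J(a) = \int_{0}^{1} 6 s^{a} \, ds = \frac{6}{a + 1}.$$

Differentiating under the integral sign brings down a factor of $\ln s$:
$$\frac{dJ}{da} = \int_{0}^{1} 6 s^{a} \log{\left(s \right)} \, ds = - \frac{6}{\left(a + 1\right)^{2}}.$$

Repeating $5$ times in total — each differentiation brings down another $\ln s$ — gives
$$\frac{d^{5}J}{da^{5}} = \int_{0}^{1} 6 s^{a} \log{\left(s \right)}^{5} \, ds = - \frac{720}{\left(a + 1\right)^{6}},$$
and the integrand here is exactly the target integrand, so $I = - \frac{720}{\left(a + 1\right)^{6}}$.

Setting $a = \frac{5}{2}$:
$$I = - \frac{46080}{117649}.$$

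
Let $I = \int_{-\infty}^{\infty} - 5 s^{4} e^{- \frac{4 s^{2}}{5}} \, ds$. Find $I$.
$- \frac{375 \sqrt{5} \sqrt{\pi}}{128}$

Begin with the known integral
$$J(a) = \int_{-\infty}^{\infty} - 5 e^{- a s^{2}} \, ds = - \frac{5 \sqrt{\pi}}{\sqrt{a}}.$$

Differentiating under the integral sign brings down a factor of $(-s^2)$:
$$\frac{dJ}{da} = \int_{-\infty}^{\infty} 5 s^{2} e^{- a s^{2}} \, ds = \frac{5 \sqrt{\pi}}{2 a^{\frac{3}{2}}}.$$

Repeating twice in total — each differentiation brings down another $(-s^2)$ — gives
$$\frac{d^{2}J}{da^{2}} = \int_{-\infty}^{\infty} - 5 s^{4} e^{- a s^{2}} \, ds = - \frac{15 \sqrt{\pi}}{4 a^{\frac{5}{2}}},$$
and the integrand here is exactly the target integrand, so $I = - \frac{15 \sqrt{\pi}}{4 a^{\frac{5}{2}}}$.

Setting $a = \frac{4}{5}$:
$$I = - \frac{375 \sqrt{5} \sqrt{\pi}}{128}.$$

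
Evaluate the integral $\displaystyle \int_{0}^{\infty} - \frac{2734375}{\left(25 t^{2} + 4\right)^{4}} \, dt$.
$- \frac{2734375 \pi}{4096}$

Begin with the known result
$$J(a) = \int_{0}^{\infty} - \frac{7}{a^{2} + t^{2}} \, dt = - \frac{7 \pi}{2 a}.$$

Differentiating under the integral sign with respect to $a$,
$$\frac{dJ}{da} = \int_{0}^{\infty} \frac{14 a}{\left(a^{2} + t^{2}\right)^{2}} \, dt = \frac{7 \pi}{2 a^{2}},$$
so $\int_{0}^{\infty} - \frac{7}{\left(a^{2} + t^{2}\right)^{2}} \, dt = - \frac{7 \pi}{4 a^{3}}$.

Repeating — each differentiation of $1/(t^2+a^2)^j$ produces $-2ja/(t^2+a^2)^{j+1}$ — and dividing through by $-2ja$ at each step yields, after $3$ differentiations in total,
$$\int_{0}^{\infty} - \frac{7}{\left(a^{2} + t^{2}\right)^{4}} \, dt = - \frac{35 \pi}{32 a^{7}}.$$

Setting $a = \frac{2}{5}$:
$$I = - \frac{2734375 \pi}{4096}.$$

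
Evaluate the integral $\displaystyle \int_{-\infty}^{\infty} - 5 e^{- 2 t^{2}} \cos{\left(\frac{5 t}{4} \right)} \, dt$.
$- \frac{5 \sqrt{2} \sqrt{\pi}}{2 e^{\frac{25}{128}}}$

Define $I(b) = \int_{-\infty}^{\infty} - 5 e^{- 2 t^{2}} \cos{\left(b t \right)} \, dt$.

Differentiating under the integral sign,
$$I'(b) = \int_{-\infty}^{\infty} 5 t e^{- 2 t^{2}} \sin{\left(b t \right)} \, dt.$$

Integrate $\int_{-\infty}^{\infty} t \sin(b t)\, e^{- 2 t^{2}}\, dt$ by parts with $u = \sin(b t)$ and $dv = t\, e^{- 2 t^{2}}\, dt$, giving $v = - \frac{e^{- 2 t^{2}}}{4}$. The boundary term vanishes and
$$\int_{-\infty}^{\infty} t \sin(b t)\, e^{- 2 t^{2}}\, dt = \frac{b}{4} \int_{-\infty}^{\infty} \cos(b t)\, e^{- 2 t^{2}}\, dt,$$
so $I'(b) = - \frac{b}{4}\, I(b)$.

This is a separable first-order ODE; solving with the initial condition $I(0) = \int_{-\infty}^{\infty} - 5 e^{- 2 t^{2}}\,dt = - \frac{5 \sqrt{2} \sqrt{\pi}}{2}$ gives
$$I(b) = - \frac{5 \sqrt{2} \sqrt{\pi} e^{- \frac{b^{2}}{8}}}{2}.$$

Setting $b = \frac{5}{4}$:
$$I = - \frac{5 \sqrt{2} \sqrt{\pi}}{2 e^{\frac{25}{128}}}.$$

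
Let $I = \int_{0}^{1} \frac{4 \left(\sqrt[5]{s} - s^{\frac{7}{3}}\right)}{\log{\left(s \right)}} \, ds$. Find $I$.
$\log{\left(\frac{6561}{390625} \right)}$

Replace the exponent $\frac{1}{5}$ by a parameter $a$: let $I(a) = \int_{0}^{1} \frac{4 \left(- s^{\frac{7}{3}} + s^{a}\right)}{\log{\left(s \right)}} \, ds$.

Since $\dfrac{\partial}{\partial a}\,s^{a} = s^{a} \ln s$, the $\ln s$ in the denominator cancels and
$$\frac{dI}{da} = \int_{0}^{1} 4 s^{a} \, ds = 4 \left[\frac{s^{a+1}}{a+1}\right]_0^1 = \frac{4}{a + 1}.$$

Integrating with respect to $a$ gives $I(a) = \log{\left(\frac{81 \left(a + 1\right)^{4}}{10000} \right)} + C$.

At $a = \frac{7}{3}$ the integrand is identically $0$, so $I(\frac{7}{3}) = 0$. The closed form gives $0$, hence $C = 0$.

Setting $a = \frac{1}{5}$:
$$I = \log{\left(\frac{6561}{390625} \right)}.$$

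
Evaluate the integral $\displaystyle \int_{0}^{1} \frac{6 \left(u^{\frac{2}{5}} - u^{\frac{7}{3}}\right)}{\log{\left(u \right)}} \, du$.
$\log{\left(\frac{85766121}{15625000000} \right)}$

Replace the exponent $\frac{2}{5}$ by a parameter $a$: let $I(a) = \int_{0}^{1} \frac{6 \left(- u^{\frac{7}{3}} + u^{a}\right)}{\log{\left(u \right)}} \, du$.

Since $\dfrac{\partial}{\partial a}\,u^{a} = u^{a} \ln u$, the $\ln u$ in the denominator cancels and
$$\frac{dI}{da} = \int_{0}^{1} 6 u^{a} \, du = 6 \left[\frac{u^{a+1}}{a+1}\right]_0^1 = \frac{6}{a + 1}.$$

Integrating with respect to $a$ gives $I(a) = \log{\left(\frac{729 \left(a + 1\right)^{6}}{1000000} \right)} + C$.

At $a = \frac{7}{3}$ the integrand is identically $0$, so $I(\frac{7}{3}) = 0$. The closed form gives $0$, hence $C = 0$.

Setting $a = \frac{2}{5}$:
$$I = \log{\left(\frac{85766121}{15625000000} \right)}.$$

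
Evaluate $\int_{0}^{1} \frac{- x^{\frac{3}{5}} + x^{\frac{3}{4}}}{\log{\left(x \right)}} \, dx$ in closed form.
$\log{\left(\frac{35}{32} \right)}$

Consider the one-parameter family: let $I(a) = \int_{0}^{1} \frac{- x^{\frac{3}{5}} + x^{a}}{\log{\left(x \right)}} \, dx$.

Since $\dfrac{\partial}{\partial a}\,x^{a} = x^{a} \ln x$, the $\ln x$ in the denominator cancels and
$$\frac{dI}{da} = \int_{0}^{1} x^{a} \, dx = \left[\frac{x^{a+1}}{a+1}\right]_0^1 = \frac{1}{a + 1}.$$

Integrating with respect to $a$ gives $I(a) = \log{\left(\frac{5 a}{8} + \frac{5}{8} \right)} + C$.

At $a = \frac{3}{5}$ the integrand is identically $0$, so $I(\frac{3}{5}) = 0$. The closed form gives $0$, hence $C = 0$.

Setting $a = \frac{3}{4}$:
$$I = \log{\left(\frac{35}{32} \right)}.$$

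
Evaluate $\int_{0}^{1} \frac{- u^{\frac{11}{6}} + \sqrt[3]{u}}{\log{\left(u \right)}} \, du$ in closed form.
$\log{\left(\frac{8}{17} \right)}$

Introduce a parameter $a$ in the exponent: let $I(a) = \int_{0}^{1} \frac{- u^{\frac{11}{6}} + u^{a}}{\log{\left(u \right)}} \, du$.

Since $\dfrac{\partial}{\partial a}\,u^{a} = u^{a} \ln u$, the $\ln u$ in the denominator cancels and
$$\frac{dI}{da} = \int_{0}^{1} u^{a} \, du = \left[\frac{u^{a+1}}{a+1}\right]_0^1 = \frac{1}{a + 1}.$$

Integrating with respect to $a$ gives $I(a) = \log{\left(\frac{6 a}{17} + \frac{6}{17} \right)} + C$.

At $a = \frac{11}{6}$ the integrand is identically $0$, so $I(\frac{11}{6}) = 0$. The closed form gives $0$, hence $C = 0$.

Setting $a = \frac{1}{3}$:
$$I = \log{\left(\frac{8}{17} \right)}.$$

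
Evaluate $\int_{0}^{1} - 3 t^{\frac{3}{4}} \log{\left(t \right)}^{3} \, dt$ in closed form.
$\frac{4608}{2401}$

Consider the simpler parametrised integral
$$J(a) = \int_{0}^{1} - 3 t^{a} \, dt = - \frac{3}{a + 1}.$$

Differentiating under the integral sign brings down a factor of $\ln t$:
$$\frac{dJ}{da} = \int_{0}^{1} - 3 t^{a} \log{\left(t \right)} \, dt = \frac{3}{\left(a + 1\right)^{2}}.$$

Repeating $3$ times in total — each differentiation brings down another $\ln t$ — gives
$$\frac{d^{3}J}{da^{3}} = \int_{0}^{1} - 3 t^{a} \log{\left(t \right)}^{3} \, dt = \frac{18}{\left(a + 1\right)^{4}},$$
and the integrand here is exactly the target integrand, so $I = \frac{18}{\left(a + 1\right)^{4}}$.

Setting $a = \frac{3}{4}$:
$$I = \frac{4608}{2401}.$$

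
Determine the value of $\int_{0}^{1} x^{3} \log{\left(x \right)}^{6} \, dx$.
$\frac{45}{1024}$

Start from the elementary integral
$$J(a) = \int_{0}^{1} x^{a} \, dx = \frac{1}{a + 1}.$$

Differentiating under the integral sign brings down a factor of $\ln x$:
$$\frac{dJ}{da} = \int_{0}^{1} x^{a} \log{\left(x \right)} \, dx = - \frac{1}{\left(a + 1\right)^{2}}.$$

Repeating $6$ times in total — each differentiation brings down another $\ln x$ — gives
$$\frac{d^{6}J}{da^{6}} = \int_{0}^{1} x^{a} \log{\left(x \right)}^{6} \, dx = \frac{720}{\left(a + 1\right)^{7}},$$
and the integrand here is exactly the target integrand, so $I = \frac{720}{\left(a + 1\right)^{7}}$.

Setting $a = 3$:
$$I = \frac{45}{1024}.$$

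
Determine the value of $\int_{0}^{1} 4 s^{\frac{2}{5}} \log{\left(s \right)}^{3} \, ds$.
$- \frac{15000}{2401}$

Begin with the known integral
$$J(a) = \int_{0}^{1} 4 s^{a} \, ds = \frac{4}{a + 1}.$$

Differentiating under the integral sign brings down a factor of $\ln s$:
$$\frac{dJ}{da} = \int_{0}^{1} 4 s^{a} \log{\left(s \right)} \, ds = - \frac{4}{\left(a + 1\right)^{2}}.$$

Repeating $3$ times in total — each differentiation brings down another $\ln s$ — gives
$$\frac{d^{3}J}{da^{3}} = \int_{0}^{1} 4 s^{a} \log{\left(s \right)}^{3} \, ds = - \frac{24}{\left(a + 1\right)^{4}},$$
and the integrand here is exactly the target integrand, so $I = - \frac{24}{\left(a + 1\right)^{4}}$.

Setting $a = \frac{2}{5}$:
$$I = - \frac{15000}{2401}.$$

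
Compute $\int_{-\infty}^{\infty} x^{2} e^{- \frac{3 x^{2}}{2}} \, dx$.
$\frac{\sqrt{6} \sqrt{\pi}}{9}$

Begin with the known integral
$$J(a) = \int_{-\infty}^{\infty} e^{- a x^{2}} \, dx = \frac{\sqrt{\pi}}{\sqrt{a}}.$$

Differentiating under the integral sign brings down a factor of $(-x^2)$:
$$\frac{dJ}{da} = \int_{-\infty}^{\infty} - x^{2} e^{- a x^{2}} \, dx = - \frac{\sqrt{\pi}}{2 a^{\frac{3}{2}}}.$$

The integral on the left is $-I$, so $I = \frac{\sqrt{\pi}}{2 a^{\frac{3}{2}}}$.

Setting $a = \frac{3}{2}$:
$$I = \frac{\sqrt{6} \sqrt{\pi}}{9}.$$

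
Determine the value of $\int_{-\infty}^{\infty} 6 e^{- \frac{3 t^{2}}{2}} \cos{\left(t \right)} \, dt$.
$\frac{2 \sqrt{6} \sqrt{\pi}}{e^{\frac{1}{6}}}$

Let $b$ denote the cosine frequency and define $I(b) = \int_{-\infty}^{\infty} 6 e^{- \frac{3 t^{2}}{2}} \cos{\left(b t \right)} \, dt$.

Differentiating under the integral sign,
$$I'(b) = \int_{-\infty}^{\infty} - 6 t e^{- \frac{3 t^{2}}{2}} \sin{\left(b t \right)} \, dt.$$

Integrate $\int_{-\infty}^{\infty} t \sin(b t)\, e^{- \frac{3 t^{2}}{2}}\, dt$ by parts with $u = \sin(b t)$ and $dv = t\, e^{- \frac{3 t^{2}}{2}}\, dt$, giving $v = - \frac{e^{- \frac{3 t^{2}}{2}}}{3}$. The boundary term vanishes and
$$\int_{-\infty}^{\infty} t \sin(b t)\, e^{- \frac{3 t^{2}}{2}}\, dt = \frac{b}{3} \int_{-\infty}^{\infty} \cos(b t)\, e^{- \frac{3 t^{2}}{2}}\, dt,$$
so $I'(b) = - \frac{b}{3}\, I(b)$.

This is a separable first-order ODE; solving with the initial condition $I(0) = \int_{-\infty}^{\infty} 6 e^{- \frac{3 t^{2}}{2}}\,dt = 2 \sqrt{6} \sqrt{\pi}$ gives
$$I(b) = 2 \sqrt{6} \sqrt{\pi} e^{- \frac{b^{2}}{6}}.$$

Setting $b = 1$:
$$I = \frac{2 \sqrt{6} \sqrt{\pi}}{e^{\frac{1}{6}}}.$$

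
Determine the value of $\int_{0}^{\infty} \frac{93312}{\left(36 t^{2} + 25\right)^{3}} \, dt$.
$\frac{2916 \pi}{3125}$

Start from the standard arctangent integral
$$J(a) = \int_{0}^{\infty} \frac{2}{a^{2} + t^{2}} \, dt = \frac{\pi}{a}.$$

Differentiating under the integral sign with respect to $a$,
$$\frac{dJ}{da} = \int_{0}^{\infty} - \frac{4 a}{\left(a^{2} + t^{2}\right)^{2}} \, dt = - \frac{\pi}{a^{2}},$$
so $\int_{0}^{\infty} \frac{2}{\left(a^{2} + t^{2}\right)^{2}} \, dt = \frac{\pi}{2 a^{3}}$.

Repeating — each differentiation of $1/(t^2+a^2)^j$ produces $-2ja/(t^2+a^2)^{j+1}$ — and dividing through by $-2ja$ at each step yields, after $2$ differentiations in total,
$$\int_{0}^{\infty} \frac{2}{\left(a^{2} + t^{2}\right)^{3}} \, dt = \frac{3 \pi}{8 a^{5}}.$$

Setting $a = \frac{5}{6}$:
$$I = \frac{2916 \pi}{3125}.$$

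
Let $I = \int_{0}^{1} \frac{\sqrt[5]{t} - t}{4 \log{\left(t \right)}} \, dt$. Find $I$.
$- \frac{\log{\left(5 \right)}}{4} + \frac{\log{\left(3 \right)}}{4}$

Replace the exponent $\frac{1}{5}$ by a parameter $a$: let $I(a) = \int_{0}^{1} \frac{- t + t^{a}}{4 \log{\left(t \right)}} \, dt$.

Since $\dfrac{\partial}{\partial a}\,t^{a} = t^{a} \ln t$, the $\ln t$ in the denominator cancels and
$$\frac{dI}{da} = \int_{0}^{1} \frac{1}{4} t^{a} \, dt = \frac{1}{4} \left[\frac{t^{a+1}}{a+1}\right]_0^1 = \frac{1}{4 \left(a + 1\right)}.$$

Integrating with respect to $a$ gives $I(a) = \frac{\log{\left(a + 1 \right)}}{4} - \frac{\log{\left(2 \right)}}{4} + C$.

At $a = 1$ the integrand is identically $0$, so $I(1) = 0$. The closed form gives $0$, hence $C = 0$.

Setting $a = \frac{1}{5}$:
$$I = - \frac{\log{\left(5 \right)}}{4} + \frac{\log{\left(3 \right)}}{4}.$$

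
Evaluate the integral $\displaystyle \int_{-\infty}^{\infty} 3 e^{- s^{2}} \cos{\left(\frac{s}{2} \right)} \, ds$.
$\frac{3 \sqrt{\pi}}{e^{\frac{1}{16}}}$

Define $I(b) = \int_{-\infty}^{\infty} 3 e^{- s^{2}} \cos{\left(b s \right)} \, ds$.

Differentiating under the integral sign,
$$I'(b) = \int_{-\infty}^{\infty} - 3 s e^{- s^{2}} \sin{\left(b s \right)} \, ds.$$

Integrate $\int_{-\infty}^{\infty} s \sin(b s)\, e^{- s^{2}}\, ds$ by parts with $u = \sin(b s)$ and $dv = s\, e^{- s^{2}}\, ds$, giving $v = - \frac{e^{- s^{2}}}{2}$. The boundary term vanishes and
$$\int_{-\infty}^{\infty} s \sin(b s)\, e^{- s^{2}}\, ds = \frac{b}{2} \int_{-\infty}^{\infty} \cos(b s)\, e^{- s^{2}}\, ds,$$
so $I'(b) = - \frac{b}{2}\, I(b)$.

This is a separable first-order ODE; solving with the initial condition $I(0) = \int_{-\infty}^{\infty} 3 e^{- s^{2}}\,ds = 3 \sqrt{\pi}$ gives
$$I(b) = 3 \sqrt{\pi} e^{- \frac{b^{2}}{4}}.$$

Setting $b = \frac{1}{2}$:
$$I = \frac{3 \sqrt{\pi}}{e^{\frac{1}{16}}}.$$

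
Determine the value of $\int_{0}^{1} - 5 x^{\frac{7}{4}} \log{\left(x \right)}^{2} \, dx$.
$- \frac{640}{1331}$

Start from the elementary integral
$$J(a) = \int_{0}^{1} - 5 x^{a} \, dx = - \frac{5}{a + 1}.$$

Differentiating under the integral sign brings down a factor of $\ln x$:
$$\frac{dJ}{da} = \int_{0}^{1} - 5 x^{a} \log{\left(x \right)} \, dx = \frac{5}{\left(a + 1\right)^{2}}.$$

Repeating twice in total — each differentiation brings down another $\ln x$ — gives
$$\frac{d^{2}J}{da^{2}} = \int_{0}^{1} - 5 x^{a} \log{\left(x \right)}^{2} \, dx = - \frac{10}{\left(a + 1\right)^{3}},$$
and the integrand here is exactly the target integrand, so $I = - \frac{10}{\left(a + 1\right)^{3}}$.

Setting $a = \frac{7}{4}$:
$$I = - \frac{640}{1331}.$$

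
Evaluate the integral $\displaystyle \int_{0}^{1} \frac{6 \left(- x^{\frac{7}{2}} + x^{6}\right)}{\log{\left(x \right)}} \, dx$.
$\log{\left(\frac{7529536}{531441} \right)}$

Introduce a parameter $a$ in the exponent: let $I(a) = \int_{0}^{1} \frac{6 \left(x^{6} - x^{a}\right)}{\log{\left(x \right)}} \, dx$.

Since $\dfrac{\partial}{\partial a}\,x^{a} = x^{a} \ln x$, the $\ln x$ in the denominator cancels and
$$\frac{dI}{da} = \int_{0}^{1} -6 x^{a} \, dx = -6 \left[\frac{x^{a+1}}{a+1}\right]_0^1 = - \frac{6}{a + 1}.$$

Integrating with respect to $a$ gives $I(a) = \log{\left(\frac{117649}{\left(a + 1\right)^{6}} \right)} + C$.

At $a = 6$ the integrand is identically $0$, so $I(6) = 0$. The closed form gives $0$, hence $C = 0$.

Setting $a = \frac{7}{2}$:
$$I = \log{\left(\frac{7529536}{531441} \right)}.$$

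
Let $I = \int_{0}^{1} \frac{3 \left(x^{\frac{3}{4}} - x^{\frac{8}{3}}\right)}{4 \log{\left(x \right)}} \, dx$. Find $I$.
$\log{\left(\frac{\sqrt[4]{11} \sqrt{2} \cdot 21^{\frac{3}{4}}}{44} \right)}$

Consider the one-parameter family: let $I(a) = \int_{0}^{1} \frac{3 \left(- x^{\frac{8}{3}} + x^{a}\right)}{4 \log{\left(x \right)}} \, dx$.

Since $\dfrac{\partial}{\partial a}\,x^{a} = x^{a} \ln x$, the $\ln x$ in the denominator cancels and
$$\frac{dI}{da} = \int_{0}^{1} \frac{3}{4} x^{a} \, dx = \frac{3}{4} \left[\frac{x^{a+1}}{a+1}\right]_0^1 = \frac{3}{4 \left(a + 1\right)}.$$

Integrating with respect to $a$ gives $I(a) = \log{\left(\frac{\sqrt[4]{11} \cdot 3^{\frac{3}{4}} \left(a + 1\right)^{\frac{3}{4}}}{11} \right)} + C$.

At $a = \frac{8}{3}$ the integrand is identically $0$, so $I(\frac{8}{3}) = 0$. The closed form gives $0$, hence $C = 0$.

Setting $a = \frac{3}{4}$:
$$I = \log{\left(\frac{\sqrt[4]{11} \sqrt{2} \cdot 21^{\frac{3}{4}}}{44} \right)}.$$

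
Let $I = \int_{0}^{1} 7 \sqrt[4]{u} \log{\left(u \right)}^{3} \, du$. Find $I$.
$- \frac{10752}{625}$

Consider the simpler parametrised integral
$$J(a) = \int_{0}^{1} 7 u^{a} \, du = \frac{7}{a + 1}.$$

Differentiating under the integral sign brings down a factor of $\ln u$:
$$\frac{dJ}{da} = \int_{0}^{1} 7 u^{a} \log{\left(u \right)} \, du = - \frac{7}{\left(a + 1\right)^{2}}.$$

Repeating $3$ times in total — each differentiation brings down another $\ln u$ — gives
$$\frac{d^{3}J}{da^{3}} = \int_{0}^{1} 7 u^{a} \log{\left(u \right)}^{3} \, du = - \frac{42}{\left(a + 1\right)^{4}},$$
and the integrand here is exactly the target integrand, so $I = - \frac{42}{\left(a + 1\right)^{4}}$.

Setting $a = \frac{1}{4}$:
$$I = - \frac{10752}{625}.$$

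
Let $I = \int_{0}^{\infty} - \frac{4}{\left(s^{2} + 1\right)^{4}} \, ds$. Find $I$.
$- \frac{5 \pi}{8}$

Recall the elementary integral
$$J(a) = \int_{0}^{\infty} - \frac{4}{a^{2} + s^{2}} \, ds = - \frac{2 \pi}{a}.$$

Differentiating under the integral sign with respect to $a$,
$$\frac{dJ}{da} = \int_{0}^{\infty} \frac{8 a}{\left(a^{2} + s^{2}\right)^{2}} \, ds = \frac{2 \pi}{a^{2}},$$
so $\int_{0}^{\infty} - \frac{4}{\left(a^{2} + s^{2}\right)^{2}} \, ds = - \frac{\pi}{a^{3}}$.

Repeating — each differentiation of $1/(s^2+a^2)^j$ produces $-2ja/(s^2+a^2)^{j+1}$ — and dividing through by $-2ja$ at each step yields, after $3$ differentiations in total,
$$\int_{0}^{\infty} - \frac{4}{\left(a^{2} + s^{2}\right)^{4}} \, ds = - \frac{5 \pi}{8 a^{7}}.$$

Setting $a = 1$:
$$I = - \frac{5 \pi}{8}.$$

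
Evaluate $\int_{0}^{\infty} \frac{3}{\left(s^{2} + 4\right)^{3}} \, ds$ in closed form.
$\frac{9 \pi}{512}$

Begin with the known result
$$J(a) = \int_{0}^{\infty} \frac{3}{a^{2} + s^{2}} \, ds = \frac{3 \pi}{2 a}.$$

Differentiating under the integral sign with respect to $a$,
$$\frac{dJ}{da} = \int_{0}^{\infty} - \frac{6 a}{\left(a^{2} + s^{2}\right)^{2}} \, ds = - \frac{3 \pi}{2 a^{2}},$$
so $\int_{0}^{\infty} \frac{3}{\left(a^{2} + s^{2}\right)^{2}} \, ds = \frac{3 \pi}{4 a^{3}}$.

Repeating — each differentiation of $1/(s^2+a^2)^j$ produces $-2ja/(s^2+a^2)^{j+1}$ — and dividing through by $-2ja$ at each step yields, after $2$ differentiations in total,
$$\int_{0}^{\infty} \frac{3}{\left(a^{2} + s^{2}\right)^{3}} \, ds = \frac{9 \pi}{16 a^{5}}.$$

Setting $a = 2$:
$$I = \frac{9 \pi}{512}.$$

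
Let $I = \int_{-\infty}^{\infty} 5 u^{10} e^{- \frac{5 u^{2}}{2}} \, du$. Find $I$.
$\frac{189 \sqrt{10} \sqrt{\pi}}{625}$

Consider the simpler parametrised integral
$$J(a) = \int_{-\infty}^{\infty} 5 e^{- a u^{2}} \, du = \frac{5 \sqrt{\pi}}{\sqrt{a}}.$$

Differentiating under the integral sign brings down a factor of $(-u^2)$:
$$\frac{dJ}{da} = \int_{-\infty}^{\infty} - 5 u^{2} e^{- a u^{2}} \, du = - \frac{5 \sqrt{\pi}}{2 a^{\frac{3}{2}}}.$$

Repeating $5$ times in total — each differentiation brings down another $(-u^2)$ — gives
$$\frac{d^{5}J}{da^{5}} = \int_{-\infty}^{\infty} - 5 u^{10} e^{- a u^{2}} \, du = - \frac{4725 \sqrt{\pi}}{32 a^{\frac{11}{2}}},$$
and the integrand here is $(-1)^{5}$ times the target integrand, so $I = (-1)^{5}\,\frac{d^{5}J}{da^{5}} = \frac{4725 \sqrt{\pi}}{32 a^{\frac{11}{2}}}$.

Setting $a = \frac{5}{2}$:
$$I = \frac{189 \sqrt{10} \sqrt{\pi}}{625}.$$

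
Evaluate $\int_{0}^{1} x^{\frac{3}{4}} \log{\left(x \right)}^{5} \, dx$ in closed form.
$- \frac{491520}{117649}$

Start from the elementary integral
$$J(a) = \int_{0}^{1} x^{a} \, dx = \frac{1}{a + 1}.$$

Differentiating under the integral sign brings down a factor of $\ln x$:
$$\frac{dJ}{da} = \int_{0}^{1} x^{a} \log{\left(x \right)} \, dx = - \frac{1}{\left(a + 1\right)^{2}}.$$

Repeating $5$ times in total — each differentiation brings down another $\ln x$ — gives
$$\frac{d^{5}J}{da^{5}} = \int_{0}^{1} x^{a} \log{\left(x \right)}^{5} \, dx = - \frac{120}{\left(a + 1\right)^{6}},$$
and the integrand here is exactly the target integrand, so $I = - \frac{120}{\left(a + 1\right)^{6}}$.

Setting $a = \frac{3}{4}$:
$$I = - \frac{491520}{117649}.$$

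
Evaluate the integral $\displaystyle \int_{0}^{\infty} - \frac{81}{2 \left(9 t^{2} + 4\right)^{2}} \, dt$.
$- \frac{27 \pi}{64}$

Recall the elementary integral
$$J(a) = \int_{0}^{\infty} - \frac{1}{2 \left(a^{2} + t^{2}\right)} \, dt = - \frac{\pi}{4 a}.$$

Differentiating under the integral sign with respect to $a$,
$$\frac{dJ}{da} = \int_{0}^{\infty} \frac{a}{\left(a^{2} + t^{2}\right)^{2}} \, dt = \frac{\pi}{4 a^{2}},$$
so $\int_{0}^{\infty} - \frac{1}{2 \left(a^{2} + t^{2}\right)^{2}} \, dt = - \frac{\pi}{8 a^{3}}$.

Setting $a = \frac{2}{3}$:
$$I = - \frac{27 \pi}{64}.$$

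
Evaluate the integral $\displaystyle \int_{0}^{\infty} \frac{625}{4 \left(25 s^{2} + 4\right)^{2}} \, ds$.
$\frac{125 \pi}{128}$

Start from the standard arctangent integral
$$J(a) = \int_{0}^{\infty} \frac{1}{4 \left(a^{2} + s^{2}\right)} \, ds = \frac{\pi}{8 a}.$$

Differentiating under the integral sign with respect to $a$,
$$\frac{dJ}{da} = \int_{0}^{\infty} - \frac{a}{2 \left(a^{2} + s^{2}\right)^{2}} \, ds = - \frac{\pi}{8 a^{2}},$$
so $\int_{0}^{\infty} \frac{1}{4 \left(a^{2} + s^{2}\right)^{2}} \, ds = \frac{\pi}{16 a^{3}}$.

Setting $a = \frac{2}{5}$:
$$I = \frac{125 \pi}{128}.$$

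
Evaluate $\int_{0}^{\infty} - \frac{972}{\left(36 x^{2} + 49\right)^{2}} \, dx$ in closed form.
$- \frac{81 \pi}{686}$

Start from the standard arctangent integral
$$J(a) = \int_{0}^{\infty} - \frac{3}{4 \left(a^{2} + x^{2}\right)} \, dx = - \frac{3 \pi}{8 a}.$$

Differentiating under the integral sign with respect to $a$,
$$\frac{dJ}{da} = \int_{0}^{\infty} \frac{3 a}{2 \left(a^{2} + x^{2}\right)^{2}} \, dx = \frac{3 \pi}{8 a^{2}},$$
so $\int_{0}^{\infty} - \frac{3}{4 \left(a^{2} + x^{2}\right)^{2}} \, dx = - \frac{3 \pi}{16 a^{3}}$.

Setting $a = \frac{7}{6}$:
$$I = - \frac{81 \pi}{686}.$$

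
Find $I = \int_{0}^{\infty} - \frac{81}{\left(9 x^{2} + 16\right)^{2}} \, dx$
$- \frac{27 \pi}{256}$

Begin with the known result
$$J(a) = \int_{0}^{\infty} - \frac{1}{a^{2} + x^{2}} \, dx = - \frac{\pi}{2 a}.$$

Differentiating under the integral sign with respect to $a$,
$$\frac{dJ}{da} = \int_{0}^{\infty} \frac{2 a}{\left(a^{2} + x^{2}\right)^{2}} \, dx = \frac{\pi}{2 a^{2}},$$
so $\int_{0}^{\infty} - \frac{1}{\left(a^{2} + x^{2}\right)^{2}} \, dx = - \frac{\pi}{4 a^{3}}$.

Setting $a = \frac{4}{3}$:
$$I = - \frac{27 \pi}{256}.$$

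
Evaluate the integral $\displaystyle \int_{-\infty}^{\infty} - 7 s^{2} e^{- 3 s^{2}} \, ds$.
$- \frac{7 \sqrt{3} \sqrt{\pi}}{18}$

Start from the elementary integral
$$J(a) = \int_{-\infty}^{\infty} - 7 e^{- a s^{2}} \, ds = - \frac{7 \sqrt{\pi}}{\sqrt{a}}.$$

Differentiating under the integral sign brings down a factor of $(-s^2)$:
$$\frac{dJ}{da} = \int_{-\infty}^{\infty} 7 s^{2} e^{- a s^{2}} \, ds = \frac{7 \sqrt{\pi}}{2 a^{\frac{3}{2}}}.$$

The integral on the left is $-I$, so $I = - \frac{7 \sqrt{\pi}}{2 a^{\frac{3}{2}}}$.

Setting $a = 3$:
$$I = - \frac{7 \sqrt{3} \sqrt{\pi}}{18}.$$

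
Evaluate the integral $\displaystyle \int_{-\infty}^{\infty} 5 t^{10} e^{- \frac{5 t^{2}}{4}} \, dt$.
$\frac{12096 \sqrt{5} \sqrt{\pi}}{625}$

Begin with the known integral
$$J(a) = \int_{-\infty}^{\infty} 5 e^{- a t^{2}} \, dt = \frac{5 \sqrt{\pi}}{\sqrt{a}}.$$

Differentiating under the integral sign brings down a factor of $(-t^2)$:
$$\frac{dJ}{da} = \int_{-\infty}^{\infty} - 5 t^{2} e^{- a t^{2}} \, dt = - \frac{5 \sqrt{\pi}}{2 a^{\frac{3}{2}}}.$$

Repeating $5$ times in total — each differentiation brings down another $(-t^2)$ — gives
$$\frac{d^{5}J}{da^{5}} = \int_{-\infty}^{\infty} - 5 t^{10} e^{- a t^{2}} \, dt = - \frac{4725 \sqrt{\pi}}{32 a^{\frac{11}{2}}},$$
and the integrand here is $(-1)^{5}$ times the target integrand, so $I = (-1)^{5}\,\frac{d^{5}J}{da^{5}} = \frac{4725 \sqrt{\pi}}{32 a^{\frac{11}{2}}}$.

Setting $a = \frac{5}{4}$:
$$I = \frac{12096 \sqrt{5} \sqrt{\pi}}{625}.$$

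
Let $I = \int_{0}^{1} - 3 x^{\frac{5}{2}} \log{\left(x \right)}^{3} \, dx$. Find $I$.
$\frac{288}{2401}$

Begin with the known integral
$$J(a) = \int_{0}^{1} - 3 x^{a} \, dx = - \frac{3}{a + 1}.$$

Differentiating under the integral sign brings down a factor of $\ln x$:
$$\frac{dJ}{da} = \int_{0}^{1} - 3 x^{a} \log{\left(x \right)} \, dx = \frac{3}{\left(a + 1\right)^{2}}.$$

Repeating $3$ times in total — each differentiation brings down another $\ln x$ — gives
$$\frac{d^{3}J}{da^{3}} = \int_{0}^{1} - 3 x^{a} \log{\left(x \right)}^{3} \, dx = \frac{18}{\left(a + 1\right)^{4}},$$
and the integrand here is exactly the target integrand, so $I = \frac{18}{\left(a + 1\right)^{4}}$.

Setting $a = \frac{5}{2}$:
$$I = \frac{288}{2401}.$$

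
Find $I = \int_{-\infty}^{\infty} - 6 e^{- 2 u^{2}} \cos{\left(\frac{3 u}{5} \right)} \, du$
$- \frac{3 \sqrt{2} \sqrt{\pi}}{e^{\frac{9}{200}}}$

Let $b$ denote the cosine frequency and define $I(b) = \int_{-\infty}^{\infty} - 6 e^{- 2 u^{2}} \cos{\left(b u \right)} \, du$.

Differentiating under the integral sign,
$$I'(b) = \int_{-\infty}^{\infty} 6 u e^{- 2 u^{2}} \sin{\left(b u \right)} \, du.$$

Integrate $\int_{-\infty}^{\infty} u \sin(b u)\, e^{- 2 u^{2}}\, du$ by parts with $w = \sin(b u)$ and $dv = u\, e^{- 2 u^{2}}\, du$, giving $v = - \frac{e^{- 2 u^{2}}}{4}$. The boundary term vanishes and
$$\int_{-\infty}^{\infty} u \sin(b u)\, e^{- 2 u^{2}}\, du = \frac{b}{4} \int_{-\infty}^{\infty} \cos(b u)\, e^{- 2 u^{2}}\, du,$$
so $I'(b) = - \frac{b}{4}\, I(b)$.

This is a separable first-order ODE; solving with the initial condition $I(0) = \int_{-\infty}^{\infty} - 6 e^{- 2 u^{2}}\,du = - 3 \sqrt{2} \sqrt{\pi}$ gives
$$I(b) = - 3 \sqrt{2} \sqrt{\pi} e^{- \frac{b^{2}}{8}}.$$

Setting $b = \frac{3}{5}$:
$$I = - \frac{3 \sqrt{2} \sqrt{\pi}}{e^{\frac{9}{200}}}.$$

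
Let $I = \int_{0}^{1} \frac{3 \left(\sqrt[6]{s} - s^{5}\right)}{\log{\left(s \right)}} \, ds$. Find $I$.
$\log{\left(\frac{343}{46656} \right)}$

Introduce a parameter $a$ in the exponent: let $I(a) = \int_{0}^{1} \frac{3 \left(- s^{5} + s^{a}\right)}{\log{\left(s \right)}} \, ds$.

Since $\dfrac{\partial}{\partial a}\,s^{a} = s^{a} \ln s$, the $\ln s$ in the denominator cancels and
$$\frac{dI}{da} = \int_{0}^{1} 3 s^{a} \, ds = 3 \left[\frac{s^{a+1}}{a+1}\right]_0^1 = \frac{3}{a + 1}.$$

Integrating with respect to $a$ gives $I(a) = \log{\left(\frac{\left(a + 1\right)^{3}}{216} \right)} + C$.

At $a = 5$ the integrand is identically $0$, so $I(5) = 0$. The closed form gives $0$, hence $C = 0$.

Setting $a = \frac{1}{6}$:
$$I = \log{\left(\frac{343}{46656} \right)}.$$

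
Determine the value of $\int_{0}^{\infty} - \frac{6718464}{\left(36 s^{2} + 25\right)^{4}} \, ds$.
$- \frac{34992 \pi}{15625}$

Begin with the known result
$$J(a) = \int_{0}^{\infty} - \frac{4}{a^{2} + s^{2}} \, ds = - \frac{2 \pi}{a}.$$

Differentiating under the integral sign with respect to $a$,
$$\frac{dJ}{da} = \int_{0}^{\infty} \frac{8 a}{\left(a^{2} + s^{2}\right)^{2}} \, ds = \frac{2 \pi}{a^{2}},$$
so $\int_{0}^{\infty} - \frac{4}{\left(a^{2} + s^{2}\right)^{2}} \, ds = - \frac{\pi}{a^{3}}$.

Repeating — each differentiation of $1/(s^2+a^2)^j$ produces $-2ja/(s^2+a^2)^{j+1}$ — and dividing through by $-2ja$ at each step yields, after $3$ differentiations in total,
$$\int_{0}^{\infty} - \frac{4}{\left(a^{2} + s^{2}\right)^{4}} \, ds = - \frac{5 \pi}{8 a^{7}}.$$

Setting $a = \frac{5}{6}$:
$$I = - \frac{34992 \pi}{15625}.$$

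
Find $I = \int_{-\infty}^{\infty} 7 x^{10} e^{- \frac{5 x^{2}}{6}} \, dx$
$\frac{321489 \sqrt{30} \sqrt{\pi}}{3125}$

Consider the simpler parametrised integral
$$J(a) = \int_{-\infty}^{\infty} 7 e^{- a x^{2}} \, dx = \frac{7 \sqrt{\pi}}{\sqrt{a}}.$$

Differentiating under the integral sign brings down a factor of $(-x^2)$:
$$\frac{dJ}{da} = \int_{-\infty}^{\infty} - 7 x^{2} e^{- a x^{2}} \, dx = - \frac{7 \sqrt{\pi}}{2 a^{\frac{3}{2}}}.$$

Repeating $5$ times in total — each differentiation brings down another $(-x^2)$ — gives
$$\frac{d^{5}J}{da^{5}} = \int_{-\infty}^{\infty} - 7 x^{10} e^{- a x^{2}} \, dx = - \frac{6615 \sqrt{\pi}}{32 a^{\frac{11}{2}}},$$
and the integrand here is $(-1)^{5}$ times the target integrand, so $I = (-1)^{5}\,\frac{d^{5}J}{da^{5}} = \frac{6615 \sqrt{\pi}}{32 a^{\frac{11}{2}}}$.

Setting $a = \frac{5}{6}$:
$$I = \frac{321489 \sqrt{30} \sqrt{\pi}}{3125}.$$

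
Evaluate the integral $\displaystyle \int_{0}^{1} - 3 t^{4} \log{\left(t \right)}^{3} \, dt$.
$\frac{18}{625}$

Begin with the known integral
$$J(a) = \int_{0}^{1} - 3 t^{a} \, dt = - \frac{3}{a + 1}.$$

Differentiating under the integral sign brings down a factor of $\ln t$:
$$\frac{dJ}{da} = \int_{0}^{1} - 3 t^{a} \log{\left(t \right)} \, dt = \frac{3}{\left(a + 1\right)^{2}}.$$

Repeating $3$ times in total — each differentiation brings down another $\ln t$ — gives
$$\frac{d^{3}J}{da^{3}} = \int_{0}^{1} - 3 t^{a} \log{\left(t \right)}^{3} \, dt = \frac{18}{\left(a + 1\right)^{4}},$$
and the integrand here is exactly the target integrand, so $I = \frac{18}{\left(a + 1\right)^{4}}$.

Setting $a = 4$:
$$I = \frac{18}{625}.$$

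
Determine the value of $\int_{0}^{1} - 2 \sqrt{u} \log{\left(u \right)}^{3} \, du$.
$\frac{64}{27}$

Consider the simpler parametrised integral
$$J(a) = \int_{0}^{1} - 2 u^{a} \, du = - \frac{2}{a + 1}.$$

Differentiating under the integral sign brings down a factor of $\ln u$:
$$\frac{dJ}{da} = \int_{0}^{1} - 2 u^{a} \log{\left(u \right)} \, du = \frac{2}{\left(a + 1\right)^{2}}.$$

Repeating $3$ times in total — each differentiation brings down another $\ln u$ — gives
$$\frac{d^{3}J}{da^{3}} = \int_{0}^{1} - 2 u^{a} \log{\left(u \right)}^{3} \, du = \frac{12}{\left(a + 1\right)^{4}},$$
and the integrand here is exactly the target integrand, so $I = \frac{12}{\left(a + 1\right)^{4}}$.

Setting $a = \frac{1}{2}$:
$$I = \frac{64}{27}.$$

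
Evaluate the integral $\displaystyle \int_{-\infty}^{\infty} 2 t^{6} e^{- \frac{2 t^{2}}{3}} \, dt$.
$\frac{405 \sqrt{6} \sqrt{\pi}}{64}$

Begin with the known integral
$$J(a) = \int_{-\infty}^{\infty} 2 e^{- a t^{2}} \, dt = \frac{2 \sqrt{\pi}}{\sqrt{a}}.$$

Differentiating under the integral sign brings down a factor of $(-t^2)$:
$$\frac{dJ}{da} = \int_{-\infty}^{\infty} - 2 t^{2} e^{- a t^{2}} \, dt = - \frac{\sqrt{\pi}}{a^{\frac{3}{2}}}.$$

Repeating $3$ times in total — each differentiation brings down another $(-t^2)$ — gives
$$\frac{d^{3}J}{da^{3}} = \int_{-\infty}^{\infty} - 2 t^{6} e^{- a t^{2}} \, dt = - \frac{15 \sqrt{\pi}}{4 a^{\frac{7}{2}}},$$
and the integrand here is $(-1)^{3}$ times the target integrand, so $I = (-1)^{3}\,\frac{d^{3}J}{da^{3}} = \frac{15 \sqrt{\pi}}{4 a^{\frac{7}{2}}}$.

Setting $a = \frac{2}{3}$:
$$I = \frac{405 \sqrt{6} \sqrt{\pi}}{64}.$$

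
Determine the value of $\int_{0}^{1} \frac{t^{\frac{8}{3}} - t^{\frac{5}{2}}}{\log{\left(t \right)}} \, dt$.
$- \log{\left(21 \right)} + \log{\left(22 \right)}$

Introduce a parameter $a$ in the exponent: let $I(a) = \int_{0}^{1} \frac{t^{\frac{8}{3}} - t^{a}}{\log{\left(t \right)}} \, dt$.

Since $\dfrac{\partial}{\partial a}\,t^{a} = t^{a} \ln t$, the $\ln t$ in the denominator cancels and
$$\frac{dI}{da} = \int_{0}^{1} -1 t^{a} \, dt = -1 \left[\frac{t^{a+1}}{a+1}\right]_0^1 = - \frac{1}{a + 1}.$$

Integrating with respect to $a$ gives $I(a) = - \log{\left(\frac{3 a}{11} + \frac{3}{11} \right)} + C$.

At $a = \frac{8}{3}$ the integrand is identically $0$, so $I(\frac{8}{3}) = 0$. The closed form gives $0$, hence $C = 0$.

Setting $a = \frac{5}{2}$:
$$I = - \log{\left(21 \right)} + \log{\left(22 \right)}.$$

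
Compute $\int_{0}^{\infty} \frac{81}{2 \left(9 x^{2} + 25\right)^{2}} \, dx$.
$\frac{27 \pi}{1000}$

Start from the standard arctangent integral
$$J(a) = \int_{0}^{\infty} \frac{1}{2 \left(a^{2} + x^{2}\right)} \, dx = \frac{\pi}{4 a}.$$

Differentiating under the integral sign with respect to $a$,
$$\frac{dJ}{da} = \int_{0}^{\infty} - \frac{a}{\left(a^{2} + x^{2}\right)^{2}} \, dx = - \frac{\pi}{4 a^{2}},$$
so $\int_{0}^{\infty} \frac{1}{2 \left(a^{2} + x^{2}\right)^{2}} \, dx = \frac{\pi}{8 a^{3}}$.

Setting $a = \frac{5}{3}$:
$$I = \frac{27 \pi}{1000}.$$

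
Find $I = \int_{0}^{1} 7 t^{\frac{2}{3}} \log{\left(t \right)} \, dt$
$- \frac{63}{25}$

Start from the elementary integral
$$J(a) = \int_{0}^{1} 7 t^{a} \, dt = \frac{7}{a + 1}.$$

Differentiating under the integral sign brings down a factor of $\ln t$:
$$\frac{dJ}{da} = \int_{0}^{1} 7 t^{a} \log{\left(t \right)} \, dt = - \frac{7}{\left(a + 1\right)^{2}}.$$

The integral on the left is $I$, so $I = - \frac{7}{\left(a + 1\right)^{2}}$.

Setting $a = \frac{2}{3}$:
$$I = - \frac{63}{25}.$$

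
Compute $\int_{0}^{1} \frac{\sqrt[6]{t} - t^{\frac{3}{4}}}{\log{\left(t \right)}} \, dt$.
$- \log{\left(3 \right)} + \log{\left(2 \right)}$

Introduce a parameter $a$ in the exponent: let $I(a) = \int_{0}^{1} \frac{\sqrt[6]{t} - t^{a}}{\log{\left(t \right)}} \, dt$.

Since $\dfrac{\partial}{\partial a}\,t^{a} = t^{a} \ln t$, the $\ln t$ in the denominator cancels and
$$\frac{dI}{da} = \int_{0}^{1} -1 t^{a} \, dt = -1 \left[\frac{t^{a+1}}{a+1}\right]_0^1 = - \frac{1}{a + 1}.$$

Integrating with respect to $a$ gives $I(a) = - \log{\left(\frac{6 a}{7} + \frac{6}{7} \right)} + C$.

At $a = \frac{1}{6}$ the integrand is identically $0$, so $I(\frac{1}{6}) = 0$. The closed form gives $0$, hence $C = 0$.

Setting $a = \frac{3}{4}$:
$$I = - \log{\left(3 \right)} + \log{\left(2 \right)}.$$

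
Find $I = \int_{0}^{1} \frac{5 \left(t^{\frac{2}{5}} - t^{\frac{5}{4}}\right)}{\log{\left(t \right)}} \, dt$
$\log{\left(\frac{17210368}{184528125} \right)}$

Consider the one-parameter family: let $I(a) = \int_{0}^{1} \frac{5 \left(- t^{\frac{5}{4}} + t^{a}\right)}{\log{\left(t \right)}} \, dt$.

Since $\dfrac{\partial}{\partial a}\,t^{a} = t^{a} \ln t$, the $\ln t$ in the denominator cancels and
$$\frac{dI}{da} = \int_{0}^{1} 5 t^{a} \, dt = 5 \left[\frac{t^{a+1}}{a+1}\right]_0^1 = \frac{5}{a + 1}.$$

Integrating with respect to $a$ gives $I(a) = \log{\left(\frac{1024 \left(a + 1\right)^{5}}{59049} \right)} + C$.

At $a = \frac{5}{4}$ the integrand is identically $0$, so $I(\frac{5}{4}) = 0$. The closed form gives $0$, hence $C = 0$.

Setting $a = \frac{2}{5}$:
$$I = \log{\left(\frac{17210368}{184528125} \right)}.$$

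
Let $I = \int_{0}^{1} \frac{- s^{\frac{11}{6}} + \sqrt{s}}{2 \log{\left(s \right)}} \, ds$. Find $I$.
$- \frac{\log{\left(17 \right)}}{2} + \log{\left(3 \right)}$

Replace the exponent $\frac{1}{2}$ by a parameter $a$: let $I(a) = \int_{0}^{1} \frac{- s^{\frac{11}{6}} + s^{a}}{2 \log{\left(s \right)}} \, ds$.

Since $\dfrac{\partial}{\partial a}\,s^{a} = s^{a} \ln s$, the $\ln s$ in the denominator cancels and
$$\frac{dI}{da} = \int_{0}^{1} \frac{1}{2} s^{a} \, ds = \frac{1}{2} \left[\frac{s^{a+1}}{a+1}\right]_0^1 = \frac{1}{2 \left(a + 1\right)}.$$

Integrating with respect to $a$ gives $I(a) = \log{\left(\frac{\sqrt{102} \sqrt{a + 1}}{17} \right)} + C$.

At $a = \frac{11}{6}$ the integrand is identically $0$, so $I(\frac{11}{6}) = 0$. The closed form gives $0$, hence $C = 0$.

Setting $a = \frac{1}{2}$:
$$I = - \frac{\log{\left(17 \right)}}{2} + \log{\left(3 \right)}.$$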